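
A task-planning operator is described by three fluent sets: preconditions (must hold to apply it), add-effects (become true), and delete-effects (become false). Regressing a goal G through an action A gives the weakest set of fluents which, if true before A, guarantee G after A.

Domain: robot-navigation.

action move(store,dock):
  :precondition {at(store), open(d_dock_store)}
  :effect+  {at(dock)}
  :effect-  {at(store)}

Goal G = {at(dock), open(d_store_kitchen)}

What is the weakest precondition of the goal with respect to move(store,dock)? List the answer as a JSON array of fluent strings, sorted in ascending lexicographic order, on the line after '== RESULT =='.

Regress:
  G ∩ del = {}  (empty — regression defined)
  G \ add = {at(dock), open(d_store_kitchen)} \ {at(dock)} = {open(d_store_kitchen)}
  ∪ pre   = {open(d_store_kitchen)} ∪ {at(store), open(d_dock_store)}
          = {at(store), open(d_dock_store), open(d_store_kitchen)}

== RESULT ==
["at(store)", "open(d_dock_store)", "open(d_store_kitchen)"]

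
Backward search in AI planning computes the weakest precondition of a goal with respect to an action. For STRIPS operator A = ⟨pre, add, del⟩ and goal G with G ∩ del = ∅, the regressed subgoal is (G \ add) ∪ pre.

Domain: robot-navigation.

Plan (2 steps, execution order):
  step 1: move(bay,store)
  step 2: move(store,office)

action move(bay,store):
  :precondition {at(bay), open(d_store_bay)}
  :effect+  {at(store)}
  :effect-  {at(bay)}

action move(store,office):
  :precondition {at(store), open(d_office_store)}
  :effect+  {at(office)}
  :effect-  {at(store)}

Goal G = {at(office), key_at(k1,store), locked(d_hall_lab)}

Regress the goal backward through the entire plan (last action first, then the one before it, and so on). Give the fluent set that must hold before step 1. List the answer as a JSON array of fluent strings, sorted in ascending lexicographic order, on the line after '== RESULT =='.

Work backward from the goal:
  through step 2 (move(store,office)): drop {at(office)}, keep {key_at(k1,store), locked(d_hall_lab)}, require {at(store), open(d_office_store)}
    → {at(store), key_at(k1,store), locked(d_hall_lab), open(d_office_store)}
  through step 1 (move(bay,store)): drop {at(store)}, keep {key_at(k1,store), locked(d_hall_lab), open(d_office_store)}, require {at(bay), open(d_store_bay)}
    → {at(bay), key_at(k1,store), locked(d_hall_lab), open(d_office_store), open(d_store_bay)}

== RESULT ==
["at(bay)", "key_at(k1,store)", "locked(d_hall_lab)", "open(d_office_store)", "open(d_store_bay)"]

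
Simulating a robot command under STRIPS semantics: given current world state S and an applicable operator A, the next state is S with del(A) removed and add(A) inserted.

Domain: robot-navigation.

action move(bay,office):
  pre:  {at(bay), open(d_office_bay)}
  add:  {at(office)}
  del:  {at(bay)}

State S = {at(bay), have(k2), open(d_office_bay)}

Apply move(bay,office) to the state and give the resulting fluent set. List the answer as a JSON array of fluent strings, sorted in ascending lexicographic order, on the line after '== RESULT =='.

Progress:
  pre ⊆ S: {at(bay), open(d_office_bay)} ⊆ S  — applicable
  S \ del = {have(k2), open(d_office_bay)}
  ∪ add   = {at(office), have(k2), open(d_office_bay)}

== RESULT ==
["at(office)", "have(k2)", "open(d_office_bay)"]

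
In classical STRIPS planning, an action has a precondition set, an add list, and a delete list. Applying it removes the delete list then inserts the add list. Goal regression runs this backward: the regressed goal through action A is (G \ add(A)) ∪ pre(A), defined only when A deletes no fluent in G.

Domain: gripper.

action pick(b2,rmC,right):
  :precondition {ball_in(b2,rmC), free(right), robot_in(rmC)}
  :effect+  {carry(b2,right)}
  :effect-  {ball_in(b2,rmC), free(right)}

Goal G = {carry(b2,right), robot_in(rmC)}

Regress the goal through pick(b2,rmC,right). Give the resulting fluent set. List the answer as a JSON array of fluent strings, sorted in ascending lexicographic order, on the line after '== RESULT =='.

Compute (G \ add) ∪ pre:
  G ∩ del = {}  (empty — regression defined)
  G \ add = {carry(b2,right), robot_in(rmC)} \ {carry(b2,right)} = {robot_in(rmC)}
  ∪ pre   = {robot_in(rmC)} ∪ {ball_in(b2,rmC), free(right), robot_in(rmC)}
          = {ball_in(b2,rmC), free(right), robot_in(rmC)}

== RESULT ==
["ball_in(b2,rmC)", "free(right)", "robot_in(rmC)"]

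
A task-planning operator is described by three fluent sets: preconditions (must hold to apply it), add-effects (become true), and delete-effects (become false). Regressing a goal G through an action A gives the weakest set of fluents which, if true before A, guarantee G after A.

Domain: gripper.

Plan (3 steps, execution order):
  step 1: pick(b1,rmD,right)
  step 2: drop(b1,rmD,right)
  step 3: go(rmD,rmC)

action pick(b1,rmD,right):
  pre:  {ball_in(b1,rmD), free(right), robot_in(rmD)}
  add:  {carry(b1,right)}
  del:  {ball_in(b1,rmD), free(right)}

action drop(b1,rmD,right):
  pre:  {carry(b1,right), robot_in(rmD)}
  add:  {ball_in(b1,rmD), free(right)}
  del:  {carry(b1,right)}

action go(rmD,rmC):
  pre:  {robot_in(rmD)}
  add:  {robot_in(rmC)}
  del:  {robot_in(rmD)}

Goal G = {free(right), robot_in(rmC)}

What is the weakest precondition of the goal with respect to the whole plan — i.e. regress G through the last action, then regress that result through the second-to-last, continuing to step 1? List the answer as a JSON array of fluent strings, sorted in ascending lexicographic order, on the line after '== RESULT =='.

Work backward from the goal:
  through step 3 (go(rmD,rmC)): drop {robot_in(rmC)}, keep {free(right)}, require {robot_in(rmD)}
    → {free(right), robot_in(rmD)}
  through step 2 (drop(b1,rmD,right)): drop {free(right)}, keep {robot_in(rmD)}, require {carry(b1,right), robot_in(rmD)}
    → {carry(b1,right), robot_in(rmD)}
  through step 1 (pick(b1,rmD,right)): drop {carry(b1,right)}, keep {robot_in(rmD)}, require {ball_in(b1,rmD), free(right), robot_in(rmD)}
    → {ball_in(b1,rmD), free(right), robot_in(rmD)}

== RESULT ==
["ball_in(b1,rmD)", "free(right)", "robot_in(rmD)"]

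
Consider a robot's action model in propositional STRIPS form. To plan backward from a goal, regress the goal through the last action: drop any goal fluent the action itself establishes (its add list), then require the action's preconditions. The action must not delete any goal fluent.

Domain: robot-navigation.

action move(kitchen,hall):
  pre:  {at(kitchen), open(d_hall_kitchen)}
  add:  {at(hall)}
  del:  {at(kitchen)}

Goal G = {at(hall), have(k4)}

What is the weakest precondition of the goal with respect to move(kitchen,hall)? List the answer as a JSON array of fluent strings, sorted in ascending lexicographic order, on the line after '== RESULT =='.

Regress:
  G ∩ del = {}  (empty — regression defined)
  G \ add = {at(hall), have(k4)} \ {at(hall)} = {have(k4)}
  ∪ pre   = {have(k4)} ∪ {at(kitchen), open(d_hall_kitchen)}
          = {at(kitchen), have(k4), open(d_hall_kitchen)}

== RESULT ==
["at(kitchen)", "have(k4)", "open(d_hall_kitchen)"]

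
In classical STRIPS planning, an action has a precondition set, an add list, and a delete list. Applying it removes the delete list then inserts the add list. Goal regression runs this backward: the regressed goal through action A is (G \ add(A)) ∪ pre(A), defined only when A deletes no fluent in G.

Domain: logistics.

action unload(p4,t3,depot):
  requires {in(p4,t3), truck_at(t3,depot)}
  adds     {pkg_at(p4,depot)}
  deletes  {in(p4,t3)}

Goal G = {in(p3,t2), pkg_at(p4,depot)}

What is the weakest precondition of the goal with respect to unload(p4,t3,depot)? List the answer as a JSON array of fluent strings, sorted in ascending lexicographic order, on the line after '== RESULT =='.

Regress:
  G ∩ del = {}  (empty — regression defined)
  G \ add = {in(p3,t2), pkg_at(p4,depot)} \ {pkg_at(p4,depot)} = {in(p3,t2)}
  ∪ pre   = {in(p3,t2)} ∪ {in(p4,t3), truck_at(t3,depot)}
          = {in(p3,t2), in(p4,t3), truck_at(t3,depot)}

== RESULT ==
["in(p3,t2)", "in(p4,t3)", "truck_at(t3,depot)"]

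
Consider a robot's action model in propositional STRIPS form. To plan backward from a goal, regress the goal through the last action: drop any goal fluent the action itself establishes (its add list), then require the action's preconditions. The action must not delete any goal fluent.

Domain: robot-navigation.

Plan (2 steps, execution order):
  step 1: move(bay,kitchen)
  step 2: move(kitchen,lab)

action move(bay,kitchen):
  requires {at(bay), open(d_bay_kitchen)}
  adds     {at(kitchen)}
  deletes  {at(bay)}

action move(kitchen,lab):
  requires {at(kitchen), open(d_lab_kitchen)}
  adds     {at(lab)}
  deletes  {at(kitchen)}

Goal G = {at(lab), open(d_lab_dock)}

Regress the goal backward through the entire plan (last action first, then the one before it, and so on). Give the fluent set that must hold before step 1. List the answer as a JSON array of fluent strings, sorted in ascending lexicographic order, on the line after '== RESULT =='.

Work backward from the goal:
  through step 2 (move(kitchen,lab)): drop {at(lab)}, keep {open(d_lab_dock)}, require {at(kitchen), open(d_lab_kitchen)}
    → {at(kitchen), open(d_lab_dock), open(d_lab_kitchen)}
  through step 1 (move(bay,kitchen)): drop {at(kitchen)}, keep {open(d_lab_dock), open(d_lab_kitchen)}, require {at(bay), open(d_bay_kitchen)}
    → {at(bay), open(d_bay_kitchen), open(d_lab_dock), open(d_lab_kitchen)}

== RESULT ==
["at(bay)", "open(d_bay_kitchen)", "open(d_lab_dock)", "open(d_lab_kitchen)"]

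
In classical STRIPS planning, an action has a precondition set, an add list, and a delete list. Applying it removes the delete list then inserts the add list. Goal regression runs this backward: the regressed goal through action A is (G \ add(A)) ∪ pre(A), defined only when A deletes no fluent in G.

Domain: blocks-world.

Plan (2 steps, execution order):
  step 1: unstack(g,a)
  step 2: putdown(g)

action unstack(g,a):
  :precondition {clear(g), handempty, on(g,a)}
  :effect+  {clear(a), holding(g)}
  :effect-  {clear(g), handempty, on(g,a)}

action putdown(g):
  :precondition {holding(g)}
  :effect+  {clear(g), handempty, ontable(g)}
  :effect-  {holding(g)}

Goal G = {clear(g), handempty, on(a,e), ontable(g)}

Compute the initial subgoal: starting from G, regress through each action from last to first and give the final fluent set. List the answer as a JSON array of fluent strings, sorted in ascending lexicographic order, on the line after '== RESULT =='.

Regress step by step:
  through step 2 (putdown(g)): drop {clear(g), handempty, ontable(g)}, keep {on(a,e)}, require {holding(g)}
    → {holding(g), on(a,e)}
  through step 1 (unstack(g,a)): drop {holding(g)}, keep {on(a,e)}, require {clear(g), handempty, on(g,a)}
    → {clear(g), handempty, on(a,e), on(g,a)}

== RESULT ==
["clear(g)", "handempty", "on(a,e)", "on(g,a)"]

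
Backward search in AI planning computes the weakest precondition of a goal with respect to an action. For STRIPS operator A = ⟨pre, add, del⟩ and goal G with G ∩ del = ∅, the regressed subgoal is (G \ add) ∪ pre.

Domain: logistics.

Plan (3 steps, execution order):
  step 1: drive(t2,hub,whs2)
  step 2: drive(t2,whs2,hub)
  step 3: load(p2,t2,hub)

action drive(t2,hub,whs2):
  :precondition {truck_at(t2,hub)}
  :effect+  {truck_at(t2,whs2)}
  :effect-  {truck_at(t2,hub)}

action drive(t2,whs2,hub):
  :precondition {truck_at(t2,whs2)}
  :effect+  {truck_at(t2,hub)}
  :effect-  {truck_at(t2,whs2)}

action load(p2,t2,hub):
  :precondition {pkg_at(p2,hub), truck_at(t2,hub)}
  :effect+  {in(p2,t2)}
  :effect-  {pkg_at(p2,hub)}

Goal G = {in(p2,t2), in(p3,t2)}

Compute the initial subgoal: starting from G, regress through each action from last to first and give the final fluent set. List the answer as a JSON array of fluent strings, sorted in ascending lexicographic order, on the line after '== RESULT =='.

Regress step by step:
  through step 3 (load(p2,t2,hub)): drop {in(p2,t2)}, keep {in(p3,t2)}, require {pkg_at(p2,hub), truck_at(t2,hub)}
    → {in(p3,t2), pkg_at(p2,hub), truck_at(t2,hub)}
  through step 2 (drive(t2,whs2,hub)): drop {truck_at(t2,hub)}, keep {in(p3,t2), pkg_at(p2,hub)}, require {truck_at(t2,whs2)}
    → {in(p3,t2), pkg_at(p2,hub), truck_at(t2,whs2)}
  through step 1 (drive(t2,hub,whs2)): drop {truck_at(t2,whs2)}, keep {in(p3,t2), pkg_at(p2,hub)}, require {truck_at(t2,hub)}
    → {in(p3,t2), pkg_at(p2,hub), truck_at(t2,hub)}

== RESULT ==
["in(p3,t2)", "pkg_at(p2,hub)", "truck_at(t2,hub)"]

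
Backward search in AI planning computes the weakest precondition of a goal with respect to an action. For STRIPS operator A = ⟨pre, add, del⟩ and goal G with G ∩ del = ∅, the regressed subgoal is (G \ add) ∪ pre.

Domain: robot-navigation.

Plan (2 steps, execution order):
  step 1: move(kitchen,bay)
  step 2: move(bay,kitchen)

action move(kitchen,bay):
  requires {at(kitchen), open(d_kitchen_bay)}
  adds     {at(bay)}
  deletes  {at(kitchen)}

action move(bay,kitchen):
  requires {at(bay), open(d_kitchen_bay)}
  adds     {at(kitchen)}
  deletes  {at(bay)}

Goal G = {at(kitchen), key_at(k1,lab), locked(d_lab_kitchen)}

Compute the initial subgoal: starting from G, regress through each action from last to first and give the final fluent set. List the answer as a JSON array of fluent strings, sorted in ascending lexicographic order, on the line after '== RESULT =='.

Regress step by step:
  through step 2 (move(bay,kitchen)): drop {at(kitchen)}, keep {key_at(k1,lab), locked(d_lab_kitchen)}, require {at(bay), open(d_kitchen_bay)}
    → {at(bay), key_at(k1,lab), locked(d_lab_kitchen), open(d_kitchen_bay)}
  through step 1 (move(kitchen,bay)): drop {at(bay)}, keep {key_at(k1,lab), locked(d_lab_kitchen), open(d_kitchen_bay)}, require {at(kitchen), open(d_kitchen_bay)}
    → {at(kitchen), key_at(k1,lab), locked(d_lab_kitchen), open(d_kitchen_bay)}

== RESULT ==
["at(kitchen)", "key_at(k1,lab)", "locked(d_lab_kitchen)", "open(d_kitchen_bay)"]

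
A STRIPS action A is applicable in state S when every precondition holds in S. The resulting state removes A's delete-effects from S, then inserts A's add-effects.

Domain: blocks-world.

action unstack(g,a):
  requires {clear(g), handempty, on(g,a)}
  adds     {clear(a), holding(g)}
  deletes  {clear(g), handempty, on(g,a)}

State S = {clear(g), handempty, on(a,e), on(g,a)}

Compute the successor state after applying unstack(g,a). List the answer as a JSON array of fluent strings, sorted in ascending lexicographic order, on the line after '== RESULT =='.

Progress:
  pre ⊆ S: {clear(g), handempty, on(g,a)} ⊆ S  — applicable
  S \ del = {on(a,e)}
  ∪ add   = {clear(a), holding(g), on(a,e)}

== RESULT ==
["clear(a)", "holding(g)", "on(a,e)"]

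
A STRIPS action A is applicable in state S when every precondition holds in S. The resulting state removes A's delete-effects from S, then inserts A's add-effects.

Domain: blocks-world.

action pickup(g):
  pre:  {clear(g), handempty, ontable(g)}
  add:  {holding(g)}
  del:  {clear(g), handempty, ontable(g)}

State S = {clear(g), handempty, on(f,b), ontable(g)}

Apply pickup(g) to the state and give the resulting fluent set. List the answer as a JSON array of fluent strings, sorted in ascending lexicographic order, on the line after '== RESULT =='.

Progress:
  pre ⊆ S: {clear(g), handempty, ontable(g)} ⊆ S  — applicable
  S \ del = {on(f,b)}
  ∪ add   = {holding(g), on(f,b)}

== RESULT ==
["holding(g)", "on(f,b)"]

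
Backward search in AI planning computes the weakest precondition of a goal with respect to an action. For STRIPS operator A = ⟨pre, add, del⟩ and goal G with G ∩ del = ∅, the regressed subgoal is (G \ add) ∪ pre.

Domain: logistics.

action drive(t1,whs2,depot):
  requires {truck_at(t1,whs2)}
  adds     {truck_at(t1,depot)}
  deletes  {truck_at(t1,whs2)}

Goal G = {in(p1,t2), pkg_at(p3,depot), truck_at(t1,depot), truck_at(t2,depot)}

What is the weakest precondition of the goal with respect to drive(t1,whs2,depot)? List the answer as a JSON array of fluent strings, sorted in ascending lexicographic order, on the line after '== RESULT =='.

Compute (G \ add) ∪ pre:
  G ∩ del = {}  (empty — regression defined)
  G \ add = {in(p1,t2), pkg_at(p3,depot), truck_at(t1,depot), truck_at(t2,depot)} \ {truck_at(t1,depot)} = {in(p1,t2), pkg_at(p3,depot), truck_at(t2,depot)}
  ∪ pre   = {in(p1,t2), pkg_at(p3,depot), truck_at(t2,depot)} ∪ {truck_at(t1,whs2)}
          = {in(p1,t2), pkg_at(p3,depot), truck_at(t1,whs2), truck_at(t2,depot)}

== RESULT ==
["in(p1,t2)", "pkg_at(p3,depot)", "truck_at(t1,whs2)", "truck_at(t2,depot)"]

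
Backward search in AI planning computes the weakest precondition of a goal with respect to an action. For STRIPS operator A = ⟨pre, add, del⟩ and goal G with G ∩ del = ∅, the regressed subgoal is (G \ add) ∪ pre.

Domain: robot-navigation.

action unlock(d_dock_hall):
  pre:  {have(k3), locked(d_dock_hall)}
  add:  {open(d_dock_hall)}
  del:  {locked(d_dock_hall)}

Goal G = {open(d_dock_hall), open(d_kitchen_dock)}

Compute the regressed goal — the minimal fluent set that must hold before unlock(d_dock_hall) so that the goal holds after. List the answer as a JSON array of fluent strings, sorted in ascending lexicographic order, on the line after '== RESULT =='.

Regress:
  G ∩ del = {}  (empty — regression defined)
  G \ add = {open(d_dock_hall), open(d_kitchen_dock)} \ {open(d_dock_hall)} = {open(d_kitchen_dock)}
  ∪ pre   = {open(d_kitchen_dock)} ∪ {have(k3), locked(d_dock_hall)}
          = {have(k3), locked(d_dock_hall), open(d_kitchen_dock)}

== RESULT ==
["have(k3)", "locked(d_dock_hall)", "open(d_kitchen_dock)"]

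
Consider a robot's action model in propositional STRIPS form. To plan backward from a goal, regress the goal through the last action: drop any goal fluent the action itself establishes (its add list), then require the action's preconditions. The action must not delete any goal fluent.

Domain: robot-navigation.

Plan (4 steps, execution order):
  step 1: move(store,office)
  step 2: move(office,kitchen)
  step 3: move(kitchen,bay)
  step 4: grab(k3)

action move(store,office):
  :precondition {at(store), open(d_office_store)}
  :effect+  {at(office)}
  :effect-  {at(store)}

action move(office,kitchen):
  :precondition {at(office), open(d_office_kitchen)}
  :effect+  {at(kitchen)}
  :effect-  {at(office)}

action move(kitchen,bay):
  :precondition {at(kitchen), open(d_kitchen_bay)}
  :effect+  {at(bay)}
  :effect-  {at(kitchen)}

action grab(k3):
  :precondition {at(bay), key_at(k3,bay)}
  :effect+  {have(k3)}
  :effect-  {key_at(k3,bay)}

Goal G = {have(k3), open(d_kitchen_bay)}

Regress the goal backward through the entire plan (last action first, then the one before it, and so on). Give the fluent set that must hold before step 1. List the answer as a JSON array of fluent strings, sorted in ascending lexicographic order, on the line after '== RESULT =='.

Work backward from the goal:
  through step 4 (grab(k3)): drop {have(k3)}, keep {open(d_kitchen_bay)}, require {at(bay), key_at(k3,bay)}
    → {at(bay), key_at(k3,bay), open(d_kitchen_bay)}
  through step 3 (move(kitchen,bay)): drop {at(bay)}, keep {key_at(k3,bay), open(d_kitchen_bay)}, require {at(kitchen), open(d_kitchen_bay)}
    → {at(kitchen), key_at(k3,bay), open(d_kitchen_bay)}
  through step 2 (move(office,kitchen)): drop {at(kitchen)}, keep {key_at(k3,bay), open(d_kitchen_bay)}, require {at(office), open(d_office_kitchen)}
    → {at(office), key_at(k3,bay), open(d_kitchen_bay), open(d_office_kitchen)}
  through step 1 (move(store,office)): drop {at(office)}, keep {key_at(k3,bay), open(d_kitchen_bay), open(d_office_kitchen)}, require {at(store), open(d_office_store)}
    → {at(store), key_at(k3,bay), open(d_kitchen_bay), open(d_office_kitchen), open(d_office_store)}

== RESULT ==
["at(store)", "key_at(k3,bay)", "open(d_kitchen_bay)", "open(d_office_kitchen)", "open(d_office_store)"]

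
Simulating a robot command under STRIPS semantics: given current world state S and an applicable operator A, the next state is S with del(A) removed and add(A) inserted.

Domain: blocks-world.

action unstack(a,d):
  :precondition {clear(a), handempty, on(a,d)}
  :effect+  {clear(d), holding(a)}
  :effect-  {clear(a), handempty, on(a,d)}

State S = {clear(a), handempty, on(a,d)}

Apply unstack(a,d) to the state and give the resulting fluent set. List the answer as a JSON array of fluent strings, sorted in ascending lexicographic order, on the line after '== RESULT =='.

Progress:
  pre ⊆ S: {clear(a), handempty, on(a,d)} ⊆ S  — applicable
  S \ del = {}
  ∪ add   = {clear(d), holding(a)}

== RESULT ==
["clear(d)", "holding(a)"]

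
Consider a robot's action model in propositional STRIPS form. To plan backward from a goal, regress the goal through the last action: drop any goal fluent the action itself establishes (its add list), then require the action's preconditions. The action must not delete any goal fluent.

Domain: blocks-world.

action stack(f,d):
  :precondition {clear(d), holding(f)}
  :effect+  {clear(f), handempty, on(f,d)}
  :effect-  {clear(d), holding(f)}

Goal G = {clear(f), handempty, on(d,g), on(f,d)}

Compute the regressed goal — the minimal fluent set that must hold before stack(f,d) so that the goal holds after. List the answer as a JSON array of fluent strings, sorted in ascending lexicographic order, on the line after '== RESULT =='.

Compute (G \ add) ∪ pre:
  G ∩ del = {}  (empty — regression defined)
  G \ add = {clear(f), handempty, on(d,g), on(f,d)} \ {clear(f), handempty, on(f,d)} = {on(d,g)}
  ∪ pre   = {on(d,g)} ∪ {clear(d), holding(f)}
          = {clear(d), holding(f), on(d,g)}

== RESULT ==
["clear(d)", "holding(f)", "on(d,g)"]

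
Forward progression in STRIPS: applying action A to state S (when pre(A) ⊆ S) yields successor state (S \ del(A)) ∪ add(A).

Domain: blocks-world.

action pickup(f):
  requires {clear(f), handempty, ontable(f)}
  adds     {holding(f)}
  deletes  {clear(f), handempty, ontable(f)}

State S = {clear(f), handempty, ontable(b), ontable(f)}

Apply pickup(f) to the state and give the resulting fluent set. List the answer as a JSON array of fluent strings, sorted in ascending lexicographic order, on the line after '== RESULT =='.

Progress:
  pre ⊆ S: {clear(f), handempty, ontable(f)} ⊆ S  — applicable
  S \ del = {ontable(b)}
  ∪ add   = {holding(f), ontable(b)}

== RESULT ==
["holding(f)", "ontable(b)"]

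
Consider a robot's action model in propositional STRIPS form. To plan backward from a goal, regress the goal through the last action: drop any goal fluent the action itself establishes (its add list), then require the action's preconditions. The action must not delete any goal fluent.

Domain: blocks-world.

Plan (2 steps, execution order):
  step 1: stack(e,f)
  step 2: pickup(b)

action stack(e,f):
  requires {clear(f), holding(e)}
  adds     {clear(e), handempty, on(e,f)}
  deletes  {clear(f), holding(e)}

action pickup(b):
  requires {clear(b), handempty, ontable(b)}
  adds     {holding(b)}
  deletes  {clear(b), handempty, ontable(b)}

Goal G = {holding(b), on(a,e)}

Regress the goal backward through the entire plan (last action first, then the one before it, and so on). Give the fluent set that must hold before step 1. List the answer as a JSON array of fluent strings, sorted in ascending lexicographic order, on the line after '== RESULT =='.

Regress step by step:
  through step 2 (pickup(b)): drop {holding(b)}, keep {on(a,e)}, require {clear(b), handempty, ontable(b)}
    → {clear(b), handempty, on(a,e), ontable(b)}
  through step 1 (stack(e,f)): drop {handempty}, keep {clear(b), on(a,e), ontable(b)}, require {clear(f), holding(e)}
    → {clear(b), clear(f), holding(e), on(a,e), ontable(b)}

== RESULT ==
["clear(b)", "clear(f)", "holding(e)", "on(a,e)", "ontable(b)"]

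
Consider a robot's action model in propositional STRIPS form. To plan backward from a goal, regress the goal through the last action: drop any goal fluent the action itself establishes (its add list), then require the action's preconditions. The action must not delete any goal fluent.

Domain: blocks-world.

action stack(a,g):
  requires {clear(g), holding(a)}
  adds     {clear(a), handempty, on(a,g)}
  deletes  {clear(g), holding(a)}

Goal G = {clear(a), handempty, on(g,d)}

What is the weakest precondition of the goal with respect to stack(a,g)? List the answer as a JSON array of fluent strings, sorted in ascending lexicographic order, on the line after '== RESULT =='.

Regress:
  G ∩ del = {}  (empty — regression defined)
  G \ add = {clear(a), handempty, on(g,d)} \ {clear(a), handempty, on(a,g)} = {on(g,d)}
  ∪ pre   = {on(g,d)} ∪ {clear(g), holding(a)}
          = {clear(g), holding(a), on(g,d)}

== RESULT ==
["clear(g)", "holding(a)", "on(g,d)"]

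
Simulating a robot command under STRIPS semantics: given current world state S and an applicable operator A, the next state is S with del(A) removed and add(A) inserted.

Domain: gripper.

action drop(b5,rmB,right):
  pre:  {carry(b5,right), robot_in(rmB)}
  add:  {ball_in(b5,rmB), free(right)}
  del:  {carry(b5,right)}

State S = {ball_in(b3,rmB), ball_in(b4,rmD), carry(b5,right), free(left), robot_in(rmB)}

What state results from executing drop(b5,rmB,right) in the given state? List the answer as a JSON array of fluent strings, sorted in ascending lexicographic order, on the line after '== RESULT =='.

Compute (S \ del) ∪ add:
  pre ⊆ S: {carry(b5,right), robot_in(rmB)} ⊆ S  — applicable
  S \ del = {ball_in(b3,rmB), ball_in(b4,rmD), free(left), robot_in(rmB)}
  ∪ add   = {ball_in(b3,rmB), ball_in(b4,rmD), ball_in(b5,rmB), free(left), free(right), robot_in(rmB)}

== RESULT ==
["ball_in(b3,rmB)", "ball_in(b4,rmD)", "ball_in(b5,rmB)", "free(left)", "free(right)", "robot_in(rmB)"]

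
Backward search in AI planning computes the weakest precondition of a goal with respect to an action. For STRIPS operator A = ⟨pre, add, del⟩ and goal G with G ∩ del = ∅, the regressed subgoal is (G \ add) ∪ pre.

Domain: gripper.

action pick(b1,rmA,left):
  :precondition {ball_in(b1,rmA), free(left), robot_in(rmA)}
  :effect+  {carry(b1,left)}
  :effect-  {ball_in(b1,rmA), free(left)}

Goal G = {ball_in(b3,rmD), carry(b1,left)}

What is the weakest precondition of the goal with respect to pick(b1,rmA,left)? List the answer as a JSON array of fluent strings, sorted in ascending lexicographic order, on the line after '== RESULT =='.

Regress:
  G ∩ del = {}  (empty — regression defined)
  G \ add = {ball_in(b3,rmD), carry(b1,left)} \ {carry(b1,left)} = {ball_in(b3,rmD)}
  ∪ pre   = {ball_in(b3,rmD)} ∪ {ball_in(b1,rmA), free(left), robot_in(rmA)}
          = {ball_in(b1,rmA), ball_in(b3,rmD), free(left), robot_in(rmA)}

== RESULT ==
["ball_in(b1,rmA)", "ball_in(b3,rmD)", "free(left)", "robot_in(rmA)"]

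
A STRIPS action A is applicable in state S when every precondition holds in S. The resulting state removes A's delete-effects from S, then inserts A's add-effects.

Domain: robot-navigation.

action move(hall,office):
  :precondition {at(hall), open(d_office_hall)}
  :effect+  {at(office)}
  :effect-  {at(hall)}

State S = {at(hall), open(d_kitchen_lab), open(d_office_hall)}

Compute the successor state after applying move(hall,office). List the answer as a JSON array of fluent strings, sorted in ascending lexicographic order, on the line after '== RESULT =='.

Progress:
  pre ⊆ S: {at(hall), open(d_office_hall)} ⊆ S  — applicable
  S \ del = {open(d_kitchen_lab), open(d_office_hall)}
  ∪ add   = {at(office), open(d_kitchen_lab), open(d_office_hall)}

== RESULT ==
["at(office)", "open(d_kitchen_lab)", "open(d_office_hall)"]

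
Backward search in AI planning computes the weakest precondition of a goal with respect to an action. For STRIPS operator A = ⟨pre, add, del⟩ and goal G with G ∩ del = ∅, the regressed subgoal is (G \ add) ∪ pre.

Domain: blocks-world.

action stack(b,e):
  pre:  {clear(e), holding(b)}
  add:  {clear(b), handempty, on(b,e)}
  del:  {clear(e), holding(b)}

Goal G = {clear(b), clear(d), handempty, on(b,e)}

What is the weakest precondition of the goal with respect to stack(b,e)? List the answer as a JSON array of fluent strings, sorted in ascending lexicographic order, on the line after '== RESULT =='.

Regress:
  G ∩ del = {}  (empty — regression defined)
  G \ add = {clear(b), clear(d), handempty, on(b,e)} \ {clear(b), handempty, on(b,e)} = {clear(d)}
  ∪ pre   = {clear(d)} ∪ {clear(e), holding(b)}
          = {clear(d), clear(e), holding(b)}

== RESULT ==
["clear(d)", "clear(e)", "holding(b)"]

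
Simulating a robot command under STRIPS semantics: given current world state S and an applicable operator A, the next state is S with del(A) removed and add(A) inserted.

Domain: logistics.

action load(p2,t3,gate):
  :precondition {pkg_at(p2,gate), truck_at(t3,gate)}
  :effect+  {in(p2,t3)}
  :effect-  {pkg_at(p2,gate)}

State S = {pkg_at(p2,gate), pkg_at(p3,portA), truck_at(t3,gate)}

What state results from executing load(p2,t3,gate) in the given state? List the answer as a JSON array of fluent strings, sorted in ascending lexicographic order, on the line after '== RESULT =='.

Compute (S \ del) ∪ add:
  pre ⊆ S: {pkg_at(p2,gate), truck_at(t3,gate)} ⊆ S  — applicable
  S \ del = {pkg_at(p3,portA), truck_at(t3,gate)}
  ∪ add   = {in(p2,t3), pkg_at(p3,portA), truck_at(t3,gate)}

== RESULT ==
["in(p2,t3)", "pkg_at(p3,portA)", "truck_at(t3,gate)"]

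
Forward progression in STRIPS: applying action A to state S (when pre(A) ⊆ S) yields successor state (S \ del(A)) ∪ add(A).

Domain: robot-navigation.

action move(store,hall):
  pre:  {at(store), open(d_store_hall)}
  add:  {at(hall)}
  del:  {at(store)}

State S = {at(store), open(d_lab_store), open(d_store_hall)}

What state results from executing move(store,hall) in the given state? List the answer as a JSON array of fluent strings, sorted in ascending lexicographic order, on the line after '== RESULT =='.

Progress:
  pre ⊆ S: {at(store), open(d_store_hall)} ⊆ S  — applicable
  S \ del = {open(d_lab_store), open(d_store_hall)}
  ∪ add   = {at(hall), open(d_lab_store), open(d_store_hall)}

== RESULT ==
["at(hall)", "open(d_lab_store)", "open(d_store_hall)"]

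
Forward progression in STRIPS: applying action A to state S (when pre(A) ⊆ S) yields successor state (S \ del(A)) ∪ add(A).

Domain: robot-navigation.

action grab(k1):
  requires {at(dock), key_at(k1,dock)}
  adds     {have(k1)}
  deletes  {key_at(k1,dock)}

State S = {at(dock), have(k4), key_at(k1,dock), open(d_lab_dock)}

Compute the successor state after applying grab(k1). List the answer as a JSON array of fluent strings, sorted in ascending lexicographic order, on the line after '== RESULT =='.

Progress:
  pre ⊆ S: {at(dock), key_at(k1,dock)} ⊆ S  — applicable
  S \ del = {at(dock), have(k4), open(d_lab_dock)}
  ∪ add   = {at(dock), have(k1), have(k4), open(d_lab_dock)}

== RESULT ==
["at(dock)", "have(k1)", "have(k4)", "open(d_lab_dock)"]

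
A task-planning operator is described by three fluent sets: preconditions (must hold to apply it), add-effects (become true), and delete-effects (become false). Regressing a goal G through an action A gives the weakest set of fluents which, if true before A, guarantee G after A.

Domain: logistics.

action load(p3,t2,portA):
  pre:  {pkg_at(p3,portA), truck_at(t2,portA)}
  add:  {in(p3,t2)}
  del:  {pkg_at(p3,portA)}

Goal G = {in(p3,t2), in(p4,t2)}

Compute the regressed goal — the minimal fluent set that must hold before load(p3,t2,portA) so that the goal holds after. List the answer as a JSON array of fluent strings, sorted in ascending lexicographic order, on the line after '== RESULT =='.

Regress:
  G ∩ del = {}  (empty — regression defined)
  G \ add = {in(p3,t2), in(p4,t2)} \ {in(p3,t2)} = {in(p4,t2)}
  ∪ pre   = {in(p4,t2)} ∪ {pkg_at(p3,portA), truck_at(t2,portA)}
          = {in(p4,t2), pkg_at(p3,portA), truck_at(t2,portA)}

== RESULT ==
["in(p4,t2)", "pkg_at(p3,portA)", "truck_at(t2,portA)"]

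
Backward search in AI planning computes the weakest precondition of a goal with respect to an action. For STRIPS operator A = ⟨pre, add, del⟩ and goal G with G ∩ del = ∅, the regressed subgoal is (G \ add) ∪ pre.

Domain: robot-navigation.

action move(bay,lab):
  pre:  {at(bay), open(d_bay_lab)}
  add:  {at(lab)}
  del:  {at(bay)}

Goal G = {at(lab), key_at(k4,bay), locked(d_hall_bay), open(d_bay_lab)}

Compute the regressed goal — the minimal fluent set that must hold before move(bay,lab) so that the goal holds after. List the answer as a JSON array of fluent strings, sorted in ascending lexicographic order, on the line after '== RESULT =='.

Regress:
  G ∩ del = {}  (empty — regression defined)
  G \ add = {at(lab), key_at(k4,bay), locked(d_hall_bay), open(d_bay_lab)} \ {at(lab)} = {key_at(k4,bay), locked(d_hall_bay), open(d_bay_lab)}
  ∪ pre   = {key_at(k4,bay), locked(d_hall_bay), open(d_bay_lab)} ∪ {at(bay), open(d_bay_lab)}
          = {at(bay), key_at(k4,bay), locked(d_hall_bay), open(d_bay_lab)}

== RESULT ==
["at(bay)", "key_at(k4,bay)", "locked(d_hall_bay)", "open(d_bay_lab)"]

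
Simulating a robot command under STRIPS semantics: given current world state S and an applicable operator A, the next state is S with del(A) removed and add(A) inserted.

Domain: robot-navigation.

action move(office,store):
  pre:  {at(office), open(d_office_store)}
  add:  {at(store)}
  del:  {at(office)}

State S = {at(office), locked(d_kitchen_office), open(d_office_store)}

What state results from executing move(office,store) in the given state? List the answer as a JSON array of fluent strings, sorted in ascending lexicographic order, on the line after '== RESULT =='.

Compute (S \ del) ∪ add:
  pre ⊆ S: {at(office), open(d_office_store)} ⊆ S  — applicable
  S \ del = {locked(d_kitchen_office), open(d_office_store)}
  ∪ add   = {at(store), locked(d_kitchen_office), open(d_office_store)}

== RESULT ==
["at(store)", "locked(d_kitchen_office)", "open(d_office_store)"]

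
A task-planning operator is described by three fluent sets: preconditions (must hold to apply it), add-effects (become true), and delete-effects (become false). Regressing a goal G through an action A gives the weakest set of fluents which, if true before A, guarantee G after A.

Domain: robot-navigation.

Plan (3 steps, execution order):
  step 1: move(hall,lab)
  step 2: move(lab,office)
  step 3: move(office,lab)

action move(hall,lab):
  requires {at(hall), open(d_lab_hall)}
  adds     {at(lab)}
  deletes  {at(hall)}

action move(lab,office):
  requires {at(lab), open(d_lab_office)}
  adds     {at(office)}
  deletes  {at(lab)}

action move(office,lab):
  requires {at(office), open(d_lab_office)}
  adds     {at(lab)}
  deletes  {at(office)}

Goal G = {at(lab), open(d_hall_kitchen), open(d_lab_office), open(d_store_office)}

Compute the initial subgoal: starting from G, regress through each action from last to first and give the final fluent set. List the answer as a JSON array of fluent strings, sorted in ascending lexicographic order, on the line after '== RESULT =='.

Regress step by step:
  through step 3 (move(office,lab)): drop {at(lab)}, keep {open(d_hall_kitchen), open(d_lab_office), open(d_store_office)}, require {at(office), open(d_lab_office)}
    → {at(office), open(d_hall_kitchen), open(d_lab_office), open(d_store_office)}
  through step 2 (move(lab,office)): drop {at(office)}, keep {open(d_hall_kitchen), open(d_lab_office), open(d_store_office)}, require {at(lab), open(d_lab_office)}
    → {at(lab), open(d_hall_kitchen), open(d_lab_office), open(d_store_office)}
  through step 1 (move(hall,lab)): drop {at(lab)}, keep {open(d_hall_kitchen), open(d_lab_office), open(d_store_office)}, require {at(hall), open(d_lab_hall)}
    → {at(hall), open(d_hall_kitchen), open(d_lab_hall), open(d_lab_office), open(d_store_office)}

== RESULT ==
["at(hall)", "open(d_hall_kitchen)", "open(d_lab_hall)", "open(d_lab_office)", "open(d_store_office)"]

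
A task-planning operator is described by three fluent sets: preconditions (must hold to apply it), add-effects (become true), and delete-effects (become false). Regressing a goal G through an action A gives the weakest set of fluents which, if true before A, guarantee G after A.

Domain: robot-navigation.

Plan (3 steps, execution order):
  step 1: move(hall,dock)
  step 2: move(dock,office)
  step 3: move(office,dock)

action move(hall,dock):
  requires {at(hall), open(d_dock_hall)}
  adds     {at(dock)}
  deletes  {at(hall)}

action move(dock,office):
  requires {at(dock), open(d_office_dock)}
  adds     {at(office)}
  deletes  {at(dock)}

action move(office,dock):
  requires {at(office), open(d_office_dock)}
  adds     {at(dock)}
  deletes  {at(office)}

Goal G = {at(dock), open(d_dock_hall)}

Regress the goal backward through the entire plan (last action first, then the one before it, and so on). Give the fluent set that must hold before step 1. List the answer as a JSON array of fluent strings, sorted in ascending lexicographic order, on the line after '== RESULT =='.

Work backward from the goal:
  through step 3 (move(office,dock)): drop {at(dock)}, keep {open(d_dock_hall)}, require {at(office), open(d_office_dock)}
    → {at(office), open(d_dock_hall), open(d_office_dock)}
  through step 2 (move(dock,office)): drop {at(office)}, keep {open(d_dock_hall), open(d_office_dock)}, require {at(dock), open(d_office_dock)}
    → {at(dock), open(d_dock_hall), open(d_office_dock)}
  through step 1 (move(hall,dock)): drop {at(dock)}, keep {open(d_dock_hall), open(d_office_dock)}, require {at(hall), open(d_dock_hall)}
    → {at(hall), open(d_dock_hall), open(d_office_dock)}

== RESULT ==
["at(hall)", "open(d_dock_hall)", "open(d_office_dock)"]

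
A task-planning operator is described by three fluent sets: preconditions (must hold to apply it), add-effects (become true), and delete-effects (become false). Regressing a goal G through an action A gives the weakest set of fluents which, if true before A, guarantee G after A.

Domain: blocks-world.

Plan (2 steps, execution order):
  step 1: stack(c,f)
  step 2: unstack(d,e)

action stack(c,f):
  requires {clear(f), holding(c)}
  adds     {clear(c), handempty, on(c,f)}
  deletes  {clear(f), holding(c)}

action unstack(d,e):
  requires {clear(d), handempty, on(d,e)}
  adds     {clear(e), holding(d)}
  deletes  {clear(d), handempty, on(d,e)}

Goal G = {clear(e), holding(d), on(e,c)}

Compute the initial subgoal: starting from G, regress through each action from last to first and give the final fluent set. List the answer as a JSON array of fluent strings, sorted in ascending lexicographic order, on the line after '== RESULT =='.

Regress step by step:
  through step 2 (unstack(d,e)): drop {clear(e), holding(d)}, keep {on(e,c)}, require {clear(d), handempty, on(d,e)}
    → {clear(d), handempty, on(d,e), on(e,c)}
  through step 1 (stack(c,f)): drop {handempty}, keep {clear(d), on(d,e), on(e,c)}, require {clear(f), holding(c)}
    → {clear(d), clear(f), holding(c), on(d,e), on(e,c)}

== RESULT ==
["clear(d)", "clear(f)", "holding(c)", "on(d,e)", "on(e,c)"]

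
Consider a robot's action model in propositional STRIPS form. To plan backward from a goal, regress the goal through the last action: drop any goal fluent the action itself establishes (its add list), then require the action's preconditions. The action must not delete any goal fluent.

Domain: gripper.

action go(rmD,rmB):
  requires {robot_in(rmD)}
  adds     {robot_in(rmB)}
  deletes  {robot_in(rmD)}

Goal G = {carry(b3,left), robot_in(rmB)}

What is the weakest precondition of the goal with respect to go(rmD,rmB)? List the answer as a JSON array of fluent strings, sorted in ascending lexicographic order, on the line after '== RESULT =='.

Regress:
  G ∩ del = {}  (empty — regression defined)
  G \ add = {carry(b3,left), robot_in(rmB)} \ {robot_in(rmB)} = {carry(b3,left)}
  ∪ pre   = {carry(b3,left)} ∪ {robot_in(rmD)}
          = {carry(b3,left), robot_in(rmD)}

== RESULT ==
["carry(b3,left)", "robot_in(rmD)"]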